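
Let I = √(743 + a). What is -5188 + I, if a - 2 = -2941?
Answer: -5188 + 6*I*√61 ≈ -5188.0 + 46.862*I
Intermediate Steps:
a = -2939 (a = 2 - 2941 = -2939)
I = 6*I*√61 (I = √(743 - 2939) = √(-2196) = 6*I*√61 ≈ 46.862*I)
-5188 + I = -5188 + 6*I*√61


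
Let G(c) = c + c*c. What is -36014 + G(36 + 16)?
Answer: -33258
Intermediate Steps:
G(c) = c + c²
-36014 + G(36 + 16) = -36014 + (36 + 16)*(1 + (36 + 16)) = -36014 + 52*(1 + 52) = -36014 + 52*53 = -36014 + 2756 = -33258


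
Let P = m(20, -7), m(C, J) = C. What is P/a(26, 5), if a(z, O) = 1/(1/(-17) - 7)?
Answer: -2400/17 ≈ -141.18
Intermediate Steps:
a(z, O) = -17/120 (a(z, O) = 1/(-1/17 - 7) = 1/(-120/17) = -17/120)
P = 20
P/a(26, 5) = 20/(-17/120) = 20*(-120/17) = -2400/17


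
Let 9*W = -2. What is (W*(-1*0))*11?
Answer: 0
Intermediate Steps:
W = -2/9 (W = (1/9)*(-2) = -2/9 ≈ -0.22222)
(W*(-1*0))*11 = -(-2)*0/9*11 = -2/9*0*11 = 0*11 = 0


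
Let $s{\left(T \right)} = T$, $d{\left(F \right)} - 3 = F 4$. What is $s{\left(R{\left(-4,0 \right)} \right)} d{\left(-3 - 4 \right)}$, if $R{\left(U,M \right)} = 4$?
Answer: $-100$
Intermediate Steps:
$d{\left(F \right)} = 3 + 4 F$ ($d{\left(F \right)} = 3 + F 4 = 3 + 4 F$)
$s{\left(R{\left(-4,0 \right)} \right)} d{\left(-3 - 4 \right)} = 4 \left(3 + 4 \left(-3 - 4\right)\right) = 4 \left(3 + 4 \left(-7\right)\right) = 4 \left(3 - 28\right) = 4 \left(-25\right) = -100$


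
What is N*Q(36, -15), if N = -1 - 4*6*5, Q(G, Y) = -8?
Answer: 968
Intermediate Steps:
N = -121 (N = -1 - 24*5 = -1 - 120 = -121)
N*Q(36, -15) = -121*(-8) = 968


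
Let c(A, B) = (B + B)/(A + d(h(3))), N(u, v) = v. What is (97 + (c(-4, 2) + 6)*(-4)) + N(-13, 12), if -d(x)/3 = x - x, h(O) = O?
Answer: 89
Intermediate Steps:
d(x) = 0 (d(x) = -3*(x - x) = -3*0 = 0)
c(A, B) = 2*B/A (c(A, B) = (B + B)/(A + 0) = (2*B)/A = 2*B/A)
(97 + (c(-4, 2) + 6)*(-4)) + N(-13, 12) = (97 + (2*2/(-4) + 6)*(-4)) + 12 = (97 + (2*2*(-1/4) + 6)*(-4)) + 12 = (97 + (-1 + 6)*(-4)) + 12 = (97 + 5*(-4)) + 12 = (97 - 20) + 12 = 77 + 12 = 89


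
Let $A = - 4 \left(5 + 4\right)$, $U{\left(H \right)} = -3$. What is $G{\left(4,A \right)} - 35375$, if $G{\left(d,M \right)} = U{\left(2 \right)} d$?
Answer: $-35387$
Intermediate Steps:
$A = -36$ ($A = \left(-4\right) 9 = -36$)
$G{\left(d,M \right)} = - 3 d$
$G{\left(4,A \right)} - 35375 = \left(-3\right) 4 - 35375 = -12 - 35375 = -35387$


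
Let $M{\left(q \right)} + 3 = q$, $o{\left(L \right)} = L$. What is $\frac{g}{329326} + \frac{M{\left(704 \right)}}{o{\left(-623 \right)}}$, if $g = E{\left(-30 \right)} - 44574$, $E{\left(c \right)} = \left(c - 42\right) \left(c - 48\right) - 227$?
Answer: $- \frac{255269781}{205170098} \approx -1.2442$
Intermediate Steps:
$E{\left(c \right)} = -227 + \left(-48 + c\right) \left(-42 + c\right)$ ($E{\left(c \right)} = \left(-42 + c\right) \left(-48 + c\right) - 227 = \left(-48 + c\right) \left(-42 + c\right) - 227 = -227 + \left(-48 + c\right) \left(-42 + c\right)$)
$g = -39185$ ($g = \left(1789 + \left(-30\right)^{2} - -2700\right) - 44574 = \left(1789 + 900 + 2700\right) - 44574 = 5389 - 44574 = -39185$)
$M{\left(q \right)} = -3 + q$
$\frac{g}{329326} + \frac{M{\left(704 \right)}}{o{\left(-623 \right)}} = - \frac{39185}{329326} + \frac{-3 + 704}{-623} = \left(-39185\right) \frac{1}{329326} + 701 \left(- \frac{1}{623}\right) = - \frac{39185}{329326} - \frac{701}{623} = - \frac{255269781}{205170098}$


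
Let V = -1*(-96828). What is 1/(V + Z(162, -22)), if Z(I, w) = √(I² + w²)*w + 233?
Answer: 97061/9407901369 + 44*√6682/9407901369 ≈ 1.0699e-5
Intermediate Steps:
V = 96828
Z(I, w) = 233 + w*√(I² + w²) (Z(I, w) = w*√(I² + w²) + 233 = 233 + w*√(I² + w²))
1/(V + Z(162, -22)) = 1/(96828 + (233 - 22*√(162² + (-22)²))) = 1/(96828 + (233 - 22*√(26244 + 484))) = 1/(96828 + (233 - 44*√6682)) = 1/(97061 - 44*√6682)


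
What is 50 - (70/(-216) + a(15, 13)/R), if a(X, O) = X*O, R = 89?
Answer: 462655/9612 ≈ 48.133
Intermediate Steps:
a(X, O) = O*X
50 - (70/(-216) + a(15, 13)/R) = 50 - (70/(-216) + (13*15)/89) = 50 - (70*(-1/216) + 195*(1/89)) = 50 - (-35/108 + 195/89) = 50 - 1*17945/9612 = 50 - 17945/9612 = 462655/9612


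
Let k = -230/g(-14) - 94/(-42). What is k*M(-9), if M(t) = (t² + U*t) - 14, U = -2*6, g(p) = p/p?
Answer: -119575/3 ≈ -39858.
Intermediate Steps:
g(p) = 1
U = -12
k = -4783/21 (k = -230/1 - 94/(-42) = -230*1 - 94*(-1/42) = -230 + 47/21 = -4783/21 ≈ -227.76)
M(t) = -14 + t² - 12*t (M(t) = (t² - 12*t) - 14 = -14 + t² - 12*t)
k*M(-9) = -4783*(-14 + (-9)² - 12*(-9))/21 = -4783*(-14 + 81 + 108)/21 = -4783/21*175 = -119575/3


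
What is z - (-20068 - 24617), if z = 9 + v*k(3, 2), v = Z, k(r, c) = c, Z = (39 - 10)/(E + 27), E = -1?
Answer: 581051/13 ≈ 44696.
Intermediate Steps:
Z = 29/26 (Z = (39 - 10)/(-1 + 27) = 29/26 ≈ 1.1154)
v = 29/26 ≈ 1.1154
z = 146/13 (z = 9 + (29/26)*2 = 9 + 29/13 = 146/13 ≈ 11.231)
z - (-20068 - 24617) = 146/13 - (-20068 - 24617) = 146/13 - 1*(-44685) = 146/13 + 44685 = 581051/13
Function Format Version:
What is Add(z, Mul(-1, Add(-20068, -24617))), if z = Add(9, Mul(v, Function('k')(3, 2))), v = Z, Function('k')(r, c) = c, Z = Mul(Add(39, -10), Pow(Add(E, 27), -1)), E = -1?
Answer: Rational(581051, 13) ≈ 44696.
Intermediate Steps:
Z = Rational(29, 26) (Z = Mul(Add(39, -10), Pow(Add(-1, 27), -1)) = Mul(29, Pow(26, -1)) = Mul(29, Rational(1, 26)) = Rational(29, 26) ≈ 1.1154)
v = Rational(29, 26) ≈ 1.1154
z = Rational(146, 13) (z = Add(9, Mul(Rational(29, 26), 2)) = Add(9, Rational(29, 13)) = Rational(146, 13) ≈ 11.231)
Add(z, Mul(-1, Add(-20068, -24617))) = Add(Rational(146, 13), Mul(-1, Add(-20068, -24617))) = Add(Rational(146, 13), Mul(-1, -44685)) = Add(Rational(146, 13), 44685) = Rational(581051, 13)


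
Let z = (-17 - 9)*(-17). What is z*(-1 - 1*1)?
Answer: -884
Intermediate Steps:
z = 442 (z = -26*(-17) = 442)
z*(-1 - 1*1) = 442*(-1 - 1*1) = 442*(-1 - 1) = 442*(-2) = -884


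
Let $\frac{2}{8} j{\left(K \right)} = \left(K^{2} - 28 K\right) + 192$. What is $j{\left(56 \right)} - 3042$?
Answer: $3998$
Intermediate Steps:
$j{\left(K \right)} = 768 - 112 K + 4 K^{2}$ ($j{\left(K \right)} = 4 \left(\left(K^{2} - 28 K\right) + 192\right) = 4 \left(192 + K^{2} - 28 K\right) = 768 - 112 K + 4 K^{2}$)
$j{\left(56 \right)} - 3042 = \left(768 - 6272 + 4 \cdot 56^{2}\right) - 3042 = \left(768 - 6272 + 4 \cdot 3136\right) - 3042 = \left(768 - 6272 + 12544\right) - 3042 = 7040 - 3042 = 3998$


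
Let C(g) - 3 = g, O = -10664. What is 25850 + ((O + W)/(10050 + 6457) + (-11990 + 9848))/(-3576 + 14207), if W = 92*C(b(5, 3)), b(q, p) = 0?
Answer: 4536275586068/175485917 ≈ 25850.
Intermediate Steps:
C(g) = 3 + g
W = 276 (W = 92*(3 + 0) = 92*3 = 276)
25850 + ((O + W)/(10050 + 6457) + (-11990 + 9848))/(-3576 + 14207) = 25850 + ((-10664 + 276)/(10050 + 6457) + (-11990 + 9848))/(-3576 + 14207) = 25850 + (-10388/16507 - 2142)/10631 = 25850 + (-10388*1/16507 - 2142)*(1/10631) = 25850 + (-10388/16507 - 2142)*(1/10631) = 25850 - 35368382/16507*1/10631 = 25850 - 35368382/175485917 = 4536275586068/175485917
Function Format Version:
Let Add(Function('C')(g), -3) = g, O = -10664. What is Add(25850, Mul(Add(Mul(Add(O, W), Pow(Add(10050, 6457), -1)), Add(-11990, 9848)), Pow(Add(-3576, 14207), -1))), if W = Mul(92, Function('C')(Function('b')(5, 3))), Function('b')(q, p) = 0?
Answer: Rational(4536275586068, 175485917) ≈ 25850.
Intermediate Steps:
Function('C')(g) = Add(3, g)
W = 276 (W = Mul(92, Add(3, 0)) = Mul(92, 3) = 276)
Add(25850, Mul(Add(Mul(Add(O, W), Pow(Add(10050, 6457), -1)), Add(-11990, 9848)), Pow(Add(-3576, 14207), -1))) = Add(25850, Mul(Add(Mul(Add(-10664, 276), Pow(Add(10050, 6457), -1)), Add(-11990, 9848)), Pow(Add(-3576, 14207), -1))) = Add(25850, Mul(Add(Mul(-10388, Pow(16507, -1)), -2142), Pow(10631, -1))) = Add(25850, Mul(Add(Mul(-10388, Rational(1, 16507)), -2142), Rational(1, 10631))) = Add(25850, Mul(Add(Rational(-10388, 16507), -2142), Rational(1, 10631))) = Add(25850, Mul(Rational(-35368382, 16507), Rational(1, 10631))) = Add(25850, Rational(-35368382, 175485917)) = Rational(4536275586068, 175485917)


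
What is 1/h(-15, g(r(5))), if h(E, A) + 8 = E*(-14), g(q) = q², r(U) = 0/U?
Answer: 1/202 ≈ 0.0049505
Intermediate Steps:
r(U) = 0
h(E, A) = -8 - 14*E (h(E, A) = -8 + E*(-14) = -8 - 14*E)
1/h(-15, g(r(5))) = 1/(-8 - 14*(-15)) = 1/(-8 + 210) = 1/202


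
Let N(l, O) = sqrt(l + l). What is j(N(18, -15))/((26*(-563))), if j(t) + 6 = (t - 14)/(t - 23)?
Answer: 47/124423 ≈ 0.00037774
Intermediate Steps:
N(l, O) = sqrt(2)*sqrt(l) (N(l, O) = sqrt(2*l) = sqrt(2)*sqrt(l))
j(t) = -6 + (-14 + t)/(-23 + t) (j(t) = -6 + (t - 14)/(t - 23) = -6 + (-14 + t)/(-23 + t))
j(N(18, -15))/((26*(-563))) = ((124 - 5*sqrt(2)*sqrt(18))/(-23 + sqrt(2)*sqrt(18)))/((26*(-563))) = ((124 - 5*sqrt(2)*3*sqrt(2))/(-23 + sqrt(2)*(3*sqrt(2))))/(-14638) = ((124 - 5*6)/(-23 + 6))*(-1/14638) = ((124 - 30)/(-17))*(-1/14638) = -1/17*94*(-1/14638) = -94/17*(-1/14638) = 47/124423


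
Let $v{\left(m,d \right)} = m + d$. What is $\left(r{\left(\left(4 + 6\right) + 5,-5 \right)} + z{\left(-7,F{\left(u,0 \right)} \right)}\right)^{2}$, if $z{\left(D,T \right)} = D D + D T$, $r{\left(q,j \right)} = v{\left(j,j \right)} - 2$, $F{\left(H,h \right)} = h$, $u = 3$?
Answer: $1369$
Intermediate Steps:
$v{\left(m,d \right)} = d + m$
$r{\left(q,j \right)} = -2 + 2 j$ ($r{\left(q,j \right)} = \left(j + j\right) - 2 = 2 j - 2 = -2 + 2 j$)
$z{\left(D,T \right)} = D^{2} + D T$
$\left(r{\left(\left(4 + 6\right) + 5,-5 \right)} + z{\left(-7,F{\left(u,0 \right)} \right)}\right)^{2} = \left(\left(-2 + 2 \left(-5\right)\right) - 7 \left(-7 + 0\right)\right)^{2} = \left(\left(-2 - 10\right) - -49\right)^{2} = \left(-12 + 49\right)^{2} = 37^{2} = 1369$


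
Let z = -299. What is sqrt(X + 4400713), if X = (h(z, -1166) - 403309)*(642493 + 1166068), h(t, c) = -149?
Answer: 5*I*sqrt(29186960129) ≈ 8.5421e+5*I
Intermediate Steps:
X = -729678403938 (X = (-149 - 403309)*(642493 + 1166068) = -403458*1808561 = -729678403938)
sqrt(X + 4400713) = sqrt(-729678403938 + 4400713) = sqrt(-729674003225) = 5*I*sqrt(29186960129)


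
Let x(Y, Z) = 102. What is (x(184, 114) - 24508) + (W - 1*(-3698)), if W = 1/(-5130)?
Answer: -106232041/5130 ≈ -20708.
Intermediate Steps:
W = -1/5130 ≈ -0.00019493
(x(184, 114) - 24508) + (W - 1*(-3698)) = (102 - 24508) + (-1/5130 - 1*(-3698)) = -24406 + (-1/5130 + 3698) = -24406 + 18970739/5130 = -106232041/5130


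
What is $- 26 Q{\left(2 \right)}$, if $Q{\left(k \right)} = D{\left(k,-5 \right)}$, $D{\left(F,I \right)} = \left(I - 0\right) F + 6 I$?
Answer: $1040$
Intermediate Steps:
$D{\left(F,I \right)} = 6 I + F I$ ($D{\left(F,I \right)} = \left(I + 0\right) F + 6 I = I F + 6 I = F I + 6 I = 6 I + F I$)
$Q{\left(k \right)} = -30 - 5 k$ ($Q{\left(k \right)} = - 5 \left(6 + k\right) = -30 - 5 k$)
$- 26 Q{\left(2 \right)} = - 26 \left(-30 - 10\right) = \left(-26\right) \left(-40\right) = 1040$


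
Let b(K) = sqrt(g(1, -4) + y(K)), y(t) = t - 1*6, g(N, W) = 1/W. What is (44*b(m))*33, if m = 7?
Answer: 726*sqrt(3) ≈ 1257.5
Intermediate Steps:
y(t) = -6 + t (y(t) = t - 6 = -6 + t)
b(K) = sqrt(-25/4 + K) (b(K) = sqrt(1/(-4) + (-6 + K)) = sqrt(-1/4 + (-6 + K)) = sqrt(-25/4 + K))
(44*b(m))*33 = (44*(sqrt(-25 + 4*7)/2))*33 = (44*(sqrt(-25 + 28)/2))*33 = (44*(sqrt(3)/2))*33 = (22*sqrt(3))*33 = 726*sqrt(3)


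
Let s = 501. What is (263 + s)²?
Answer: 583696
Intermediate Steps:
(263 + s)² = (263 + 501)² = 764² = 583696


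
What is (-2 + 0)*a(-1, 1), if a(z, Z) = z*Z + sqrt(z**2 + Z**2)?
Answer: 2 - 2*sqrt(2) ≈ -0.82843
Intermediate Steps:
a(z, Z) = sqrt(Z**2 + z**2) + Z*z (a(z, Z) = Z*z + sqrt(Z**2 + z**2) = sqrt(Z**2 + z**2) + Z*z)
(-2 + 0)*a(-1, 1) = (-2 + 0)*(sqrt(1**2 + (-1)**2) + 1*(-1)) = -2*(sqrt(1 + 1) - 1) = -2*(sqrt(2) - 1) = -2*(-1 + sqrt(2)) = 2 - 2*sqrt(2)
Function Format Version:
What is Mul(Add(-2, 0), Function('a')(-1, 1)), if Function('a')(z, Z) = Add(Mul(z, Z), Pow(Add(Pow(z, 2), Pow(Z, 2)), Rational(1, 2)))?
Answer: Add(2, Mul(-2, Pow(2, Rational(1, 2)))) ≈ -0.82843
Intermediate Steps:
Function('a')(z, Z) = Add(Pow(Add(Pow(Z, 2), Pow(z, 2)), Rational(1, 2)), Mul(Z, z)) (Function('a')(z, Z) = Add(Mul(Z, z), Pow(Add(Pow(Z, 2), Pow(z, 2)), Rational(1, 2))) = Add(Pow(Add(Pow(Z, 2), Pow(z, 2)), Rational(1, 2)), Mul(Z, z)))
Mul(Add(-2, 0), Function('a')(-1, 1)) = Mul(Add(-2, 0), Add(Pow(Add(Pow(1, 2), Pow(-1, 2)), Rational(1, 2)), Mul(1, -1))) = Mul(-2, Add(Pow(Add(1, 1), Rational(1, 2)), -1)) = Mul(-2, Add(Pow(2, Rational(1, 2)), -1)) = Mul(-2, Add(-1, Pow(2, Rational(1, 2)))) = Add(2, Mul(-2, Pow(2, Rational(1, 2))))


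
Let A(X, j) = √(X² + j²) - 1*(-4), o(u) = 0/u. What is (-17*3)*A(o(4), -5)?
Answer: -459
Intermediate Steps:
o(u) = 0
A(X, j) = 4 + √(X² + j²) (A(X, j) = √(X² + j²) + 4 = 4 + √(X² + j²))
(-17*3)*A(o(4), -5) = (-17*3)*(4 + √(0² + (-5)²)) = -51*(4 + √(0 + 25)) = -51*(4 + √25) = -51*(4 + 5) = -51*9 = -459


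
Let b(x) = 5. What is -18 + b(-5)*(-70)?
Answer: -368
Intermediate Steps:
-18 + b(-5)*(-70) = -18 + 5*(-70) = -18 - 350 = -368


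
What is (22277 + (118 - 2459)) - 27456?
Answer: -7520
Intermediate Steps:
(22277 + (118 - 2459)) - 27456 = (22277 - 2341) - 27456 = 19936 - 27456 = -7520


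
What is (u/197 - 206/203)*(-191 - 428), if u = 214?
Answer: -1770340/39991 ≈ -44.268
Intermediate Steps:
(u/197 - 206/203)*(-191 - 428) = (214/197 - 206/203)*(-191 - 428) = (214*(1/197) - 206*1/203)*(-619) = (214/197 - 206/203)*(-619) = (2860/39991)*(-619) = -1770340/39991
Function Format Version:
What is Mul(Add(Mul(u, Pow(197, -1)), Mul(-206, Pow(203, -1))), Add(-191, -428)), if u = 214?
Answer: Rational(-1770340, 39991) ≈ -44.268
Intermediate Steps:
Mul(Add(Mul(u, Pow(197, -1)), Mul(-206, Pow(203, -1))), Add(-191, -428)) = Mul(Add(Mul(214, Pow(197, -1)), Mul(-206, Pow(203, -1))), Add(-191, -428)) = Mul(Add(Mul(214, Rational(1, 197)), Mul(-206, Rational(1, 203))), -619) = Mul(Add(Rational(214, 197), Rational(-206, 203)), -619) = Mul(Rational(2860, 39991), -619) = Rational(-1770340, 39991)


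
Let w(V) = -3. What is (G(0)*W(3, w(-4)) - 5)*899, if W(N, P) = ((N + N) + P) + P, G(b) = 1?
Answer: -4495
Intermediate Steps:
W(N, P) = 2*N + 2*P (W(N, P) = (2*N + P) + P = (P + 2*N) + P = 2*N + 2*P)
(G(0)*W(3, w(-4)) - 5)*899 = (1*(2*3 + 2*(-3)) - 5)*899 = (1*(6 - 6) - 5)*899 = (1*0 - 5)*899 = (0 - 5)*899 = -5*899 = -4495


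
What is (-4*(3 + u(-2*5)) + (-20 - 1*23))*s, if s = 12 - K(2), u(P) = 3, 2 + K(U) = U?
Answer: -804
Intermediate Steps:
K(U) = -2 + U
s = 12 (s = 12 - (-2 + 2) = 12 - 1*0 = 12 + 0 = 12)
(-4*(3 + u(-2*5)) + (-20 - 1*23))*s = (-4*(3 + 3) + (-20 - 1*23))*12 = (-4*6 + (-20 - 23))*12 = (-24 - 43)*12 = -67*12 = -804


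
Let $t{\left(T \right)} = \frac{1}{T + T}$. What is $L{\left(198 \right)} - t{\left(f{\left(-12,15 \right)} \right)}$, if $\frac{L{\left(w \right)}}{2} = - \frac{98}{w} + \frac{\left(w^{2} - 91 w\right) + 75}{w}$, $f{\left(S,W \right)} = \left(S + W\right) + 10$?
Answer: $\frac{550139}{2574} \approx 213.73$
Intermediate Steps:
$f{\left(S,W \right)} = 10 + S + W$
$t{\left(T \right)} = \frac{1}{2 T}$
$L{\left(w \right)} = - \frac{196}{w} + \frac{2 \left(75 + w^{2} - 91 w\right)}{w}$ ($L{\left(w \right)} = 2 \left(- \frac{98}{w} + \frac{\left(w^{2} - 91 w\right) + 75}{w}\right) = 2 \left(- \frac{98}{w} + \frac{75 + w^{2} - 91 w}{w}\right) = - \frac{196}{w} + \frac{2 \left(75 + w^{2} - 91 w\right)}{w}$)
$L{\left(198 \right)} - t{\left(f{\left(-12,15 \right)} \right)} = \left(-182 - \frac{46}{198} + 2 \cdot 198\right) - \frac{1}{2 \left(10 - 12 + 15\right)} = \left(-182 - \frac{23}{99} + 396\right) - \frac{1}{2 \cdot 13} = \left(-182 - \frac{23}{99} + 396\right) - \frac{1}{2} \cdot \frac{1}{13} = \frac{21163}{99} - \frac{1}{26} = \frac{550139}{2574}$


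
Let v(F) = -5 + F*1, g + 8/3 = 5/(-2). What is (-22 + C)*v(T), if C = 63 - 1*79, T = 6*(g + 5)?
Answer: 228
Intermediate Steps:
g = -31/6 (g = -8/3 + 5/(-2) = -8/3 + 5*(-1/2) = -8/3 - 5/2 = -31/6 ≈ -5.1667)
T = -1 (T = 6*(-31/6 + 5) = 6*(-1/6) = -1)
v(F) = -5 + F
C = -16 (C = 63 - 79 = -16)
(-22 + C)*v(T) = (-22 - 16)*(-5 - 1) = -38*(-6) = 228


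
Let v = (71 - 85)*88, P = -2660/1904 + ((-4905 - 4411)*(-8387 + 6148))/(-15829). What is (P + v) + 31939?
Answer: 31632271617/1076372 ≈ 29388.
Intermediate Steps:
P = -1419883387/1076372 (P = -2660*1/1904 - 9316*(-2239)*(-1/15829) = -95/68 + 20858524*(-1/15829) = -95/68 - 20858524/15829 = -1419883387/1076372 ≈ -1319.1)
v = -1232 (v = -14*88 = -1232)
(P + v) + 31939 = (-1419883387/1076372 - 1232) + 31939 = -2745973691/1076372 + 31939 = 31632271617/1076372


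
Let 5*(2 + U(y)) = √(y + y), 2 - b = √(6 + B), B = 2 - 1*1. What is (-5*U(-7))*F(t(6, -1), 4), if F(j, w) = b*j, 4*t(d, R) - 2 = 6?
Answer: 2*(2 - √7)*(10 - I*√14) ≈ -12.915 + 4.8324*I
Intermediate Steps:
B = 1 (B = 2 - 1 = 1)
t(d, R) = 2 (t(d, R) = ½ + (¼)*6 = ½ + 3/2 = 2)
b = 2 - √7 (b = 2 - √(6 + 1) = 2 - √7 ≈ -0.64575)
F(j, w) = j*(2 - √7) (F(j, w) = (2 - √7)*j = j*(2 - √7))
U(y) = -2 + √2*√y/5 (U(y) = -2 + √(y + y)/5 = -2 + √(2*y)/5 = -2 + (√2*√y)/5 = -2 + √2*√y/5)
(-5*U(-7))*F(t(6, -1), 4) = (-5*(-2 + √2*√(-7)/5))*(2*(2 - √7)) = (-5*(-2 + √2*(I*√7)/5))*(4 - 2*√7) = (-5*(-2 + I*√14/5))*(4 - 2*√7) = (10 - I*√14)*(4 - 2*√7) = (4 - 2*√7)*(10 - I*√14)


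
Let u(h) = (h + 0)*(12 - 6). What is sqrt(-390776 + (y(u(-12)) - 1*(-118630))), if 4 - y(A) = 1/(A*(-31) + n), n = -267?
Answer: I*sqrt(1050801495915)/1965 ≈ 521.67*I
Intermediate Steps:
u(h) = 6*h (u(h) = h*6 = 6*h)
y(A) = 4 - 1/(-267 - 31*A) (y(A) = 4 - 1/(A*(-31) - 267) = 4 - 1/(-31*A - 267) = 4 - 1/(-267 - 31*A))
sqrt(-390776 + (y(u(-12)) - 1*(-118630))) = sqrt(-390776 + ((1069 + 124*(6*(-12)))/(267 + 31*(6*(-12))) - 1*(-118630))) = sqrt(-390776 + ((1069 + 124*(-72))/(267 + 31*(-72)) + 118630)) = sqrt(-390776 + ((1069 - 8928)/(267 - 2232) + 118630)) = sqrt(-390776 + (-7859/(-1965) + 118630)) = sqrt(-390776 + (-1/1965*(-7859) + 118630)) = sqrt(-390776 + (7859/1965 + 118630)) = sqrt(-390776 + 233115809/1965) = sqrt(-534759031/1965) = I*sqrt(1050801495915)/1965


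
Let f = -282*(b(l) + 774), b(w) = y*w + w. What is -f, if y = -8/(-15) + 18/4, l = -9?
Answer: 1014777/5 ≈ 2.0296e+5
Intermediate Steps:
y = 151/30 (y = -8*(-1/15) + 18*(¼) = 8/15 + 9/2 = 151/30 ≈ 5.0333)
b(w) = 181*w/30 (b(w) = 151*w/30 + w = 181*w/30)
f = -1014777/5 (f = -282*((181/30)*(-9) + 774) = -282*(-543/10 + 774) = -282*7197/10 = -1014777/5 ≈ -2.0296e+5)
-f = -1*(-1014777/5) = 1014777/5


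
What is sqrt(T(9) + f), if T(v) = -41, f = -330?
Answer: I*sqrt(371) ≈ 19.261*I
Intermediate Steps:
sqrt(T(9) + f) = sqrt(-41 - 330) = sqrt(-371) = I*sqrt(371)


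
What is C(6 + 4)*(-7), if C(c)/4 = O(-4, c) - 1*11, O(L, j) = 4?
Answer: 196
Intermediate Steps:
C(c) = -28 (C(c) = 4*(4 - 1*11) = 4*(4 - 11) = 4*(-7) = -28)
C(6 + 4)*(-7) = -28*(-7) = 196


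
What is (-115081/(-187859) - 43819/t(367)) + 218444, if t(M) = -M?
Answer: 15068732430580/68944253 ≈ 2.1856e+5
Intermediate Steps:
(-115081/(-187859) - 43819/t(367)) + 218444 = (-115081/(-187859) - 43819/((-1*367))) + 218444 = (-115081*(-1/187859) - 43819/(-367)) + 218444 = (115081/187859 - 43819*(-1/367)) + 218444 = (115081/187859 + 43819/367) + 218444 = 8274028248/68944253 + 218444 = 15068732430580/68944253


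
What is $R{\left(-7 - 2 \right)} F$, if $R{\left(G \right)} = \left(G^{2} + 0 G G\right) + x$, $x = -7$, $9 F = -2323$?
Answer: $- \frac{171902}{9} \approx -19100.0$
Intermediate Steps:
$F = - \frac{2323}{9}$ ($F = \frac{1}{9} \left(-2323\right) = - \frac{2323}{9} \approx -258.11$)
$R{\left(G \right)} = -7 + G^{2}$ ($R{\left(G \right)} = \left(G^{2} + 0 G G\right) - 7 = \left(G^{2} + 0 G\right) - 7 = \left(G^{2} + 0\right) - 7 = G^{2} - 7 = -7 + G^{2}$)
$R{\left(-7 - 2 \right)} F = \left(-7 + \left(-7 - 2\right)^{2}\right) \left(- \frac{2323}{9}\right) = \left(-7 + \left(-9\right)^{2}\right) \left(- \frac{2323}{9}\right) = \left(-7 + 81\right) \left(- \frac{2323}{9}\right) = 74 \left(- \frac{2323}{9}\right) = - \frac{171902}{9}$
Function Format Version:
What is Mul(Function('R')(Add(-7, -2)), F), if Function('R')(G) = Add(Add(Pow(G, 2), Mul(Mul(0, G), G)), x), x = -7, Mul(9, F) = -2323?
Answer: Rational(-171902, 9) ≈ -19100.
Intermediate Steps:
F = Rational(-2323, 9) (F = Mul(Rational(1, 9), -2323) = Rational(-2323, 9) ≈ -258.11)
Function('R')(G) = Add(-7, Pow(G, 2)) (Function('R')(G) = Add(Add(Pow(G, 2), Mul(Mul(0, G), G)), -7) = Add(Add(Pow(G, 2), Mul(0, G)), -7) = Add(Add(Pow(G, 2), 0), -7) = Add(Pow(G, 2), -7) = Add(-7, Pow(G, 2)))
Mul(Function('R')(Add(-7, -2)), F) = Mul(Add(-7, Pow(Add(-7, -2), 2)), Rational(-2323, 9)) = Mul(Add(-7, Pow(-9, 2)), Rational(-2323, 9)) = Mul(Add(-7, 81), Rational(-2323, 9)) = Mul(74, Rational(-2323, 9)) = Rational(-171902, 9)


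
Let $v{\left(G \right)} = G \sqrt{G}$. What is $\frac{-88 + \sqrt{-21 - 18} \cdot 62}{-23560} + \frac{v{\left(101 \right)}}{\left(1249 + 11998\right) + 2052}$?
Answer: $\frac{11}{2945} + \frac{101 \sqrt{101}}{15299} - \frac{i \sqrt{39}}{380} \approx 0.070082 - 0.016434 i$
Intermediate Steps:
$v{\left(G \right)} = G^{\frac{3}{2}}$
$\frac{-88 + \sqrt{-21 - 18} \cdot 62}{-23560} + \frac{v{\left(101 \right)}}{\left(1249 + 11998\right) + 2052} = \frac{-88 + \sqrt{-21 - 18} \cdot 62}{-23560} + \frac{101^{\frac{3}{2}}}{\left(1249 + 11998\right) + 2052} = \left(-88 + \sqrt{-39} \cdot 62\right) \left(- \frac{1}{23560}\right) + \frac{101 \sqrt{101}}{13247 + 2052} = \left(-88 + i \sqrt{39} \cdot 62\right) \left(- \frac{1}{23560}\right) + \frac{101 \sqrt{101}}{15299} = \left(-88 + 62 i \sqrt{39}\right) \left(- \frac{1}{23560}\right) + 101 \sqrt{101} \cdot \frac{1}{15299} = \left(\frac{11}{2945} - \frac{i \sqrt{39}}{380}\right) + \frac{101 \sqrt{101}}{15299} = \frac{11}{2945} + \frac{101 \sqrt{101}}{15299} - \frac{i \sqrt{39}}{380}$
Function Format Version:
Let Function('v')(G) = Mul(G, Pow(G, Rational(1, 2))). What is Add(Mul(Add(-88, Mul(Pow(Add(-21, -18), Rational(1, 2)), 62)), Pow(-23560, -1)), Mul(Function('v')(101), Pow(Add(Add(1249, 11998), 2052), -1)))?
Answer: Add(Rational(11, 2945), Mul(Rational(101, 15299), Pow(101, Rational(1, 2))), Mul(Rational(-1, 380), I, Pow(39, Rational(1, 2)))) ≈ Add(0.070082, Mul(-0.016434, I))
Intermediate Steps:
Function('v')(G) = Pow(G, Rational(3, 2))
Add(Mul(Add(-88, Mul(Pow(Add(-21, -18), Rational(1, 2)), 62)), Pow(-23560, -1)), Mul(Function('v')(101), Pow(Add(Add(1249, 11998), 2052), -1))) = Add(Mul(Add(-88, Mul(Pow(Add(-21, -18), Rational(1, 2)), 62)), Pow(-23560, -1)), Mul(Pow(101, Rational(3, 2)), Pow(Add(Add(1249, 11998), 2052), -1))) = Add(Mul(Add(-88, Mul(Pow(-39, Rational(1, 2)), 62)), Rational(-1, 23560)), Mul(Mul(101, Pow(101, Rational(1, 2))), Pow(Add(13247, 2052), -1))) = Add(Mul(Add(-88, Mul(Mul(I, Pow(39, Rational(1, 2))), 62)), Rational(-1, 23560)), Mul(Mul(101, Pow(101, Rational(1, 2))), Pow(15299, -1))) = Add(Mul(Add(-88, Mul(62, I, Pow(39, Rational(1, 2)))), Rational(-1, 23560)), Mul(Mul(101, Pow(101, Rational(1, 2))), Rational(1, 15299))) = Add(Add(Rational(11, 2945), Mul(Rational(-1, 380), I, Pow(39, Rational(1, 2)))), Mul(Rational(101, 15299), Pow(101, Rational(1, 2)))) = Add(Rational(11, 2945), Mul(Rational(101, 15299), Pow(101, Rational(1, 2))), Mul(Rational(-1, 380), I, Pow(39, Rational(1, 2))))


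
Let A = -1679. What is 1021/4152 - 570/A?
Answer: 4080899/6971208 ≈ 0.58539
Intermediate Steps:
1021/4152 - 570/A = 1021/4152 - 570/(-1679) = 1021*(1/4152) - 570*(-1/1679) = 1021/4152 + 570/1679 = 4080899/6971208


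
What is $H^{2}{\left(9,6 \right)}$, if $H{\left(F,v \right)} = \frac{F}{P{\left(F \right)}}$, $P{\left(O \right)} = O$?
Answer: $1$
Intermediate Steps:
$H{\left(F,v \right)} = 1$ ($H{\left(F,v \right)} = \frac{F}{F} = 1$)
$H^{2}{\left(9,6 \right)} = 1^{2} = 1$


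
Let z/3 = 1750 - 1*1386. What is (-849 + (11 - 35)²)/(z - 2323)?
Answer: 273/1231 ≈ 0.22177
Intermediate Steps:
z = 1092 (z = 3*(1750 - 1*1386) = 3*(1750 - 1386) = 3*364 = 1092)
(-849 + (11 - 35)²)/(z - 2323) = (-849 + (11 - 35)²)/(1092 - 2323) = (-849 + (-24)²)/(-1231) = (-849 + 576)*(-1/1231) = -273*(-1/1231) = 273/1231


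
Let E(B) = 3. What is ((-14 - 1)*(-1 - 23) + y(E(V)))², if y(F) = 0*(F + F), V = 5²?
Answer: 129600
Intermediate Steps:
V = 25
y(F) = 0 (y(F) = 0*(2*F) = 0)
((-14 - 1)*(-1 - 23) + y(E(V)))² = ((-14 - 1)*(-1 - 23) + 0)² = (-15*(-24) + 0)² = (360 + 0)² = 360² = 129600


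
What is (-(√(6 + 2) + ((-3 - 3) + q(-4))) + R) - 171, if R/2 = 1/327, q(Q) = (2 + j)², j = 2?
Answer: -59185/327 - 2*√2 ≈ -183.82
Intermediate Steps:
q(Q) = 16 (q(Q) = (2 + 2)² = 4² = 16)
R = 2/327 ≈ 0.0061162
(-(√(6 + 2) + ((-3 - 3) + q(-4))) + R) - 171 = (-(√(6 + 2) + ((-3 - 3) + 16)) + 2/327) - 171 = (-(√8 + (-6 + 16)) + 2/327) - 171 = (-(2*√2 + 10) + 2/327) - 171 = (-(10 + 2*√2) + 2/327) - 171 = ((-10 - 2*√2) + 2/327) - 171 = (-3268/327 - 2*√2) - 171 = -59185/327 - 2*√2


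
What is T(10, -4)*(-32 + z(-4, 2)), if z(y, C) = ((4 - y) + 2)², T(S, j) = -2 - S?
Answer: -816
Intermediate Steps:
z(y, C) = (6 - y)²
T(10, -4)*(-32 + z(-4, 2)) = (-2 - 1*10)*(-32 + (-6 - 4)²) = (-2 - 10)*(-32 + (-10)²) = -12*(-32 + 100) = -12*68 = -816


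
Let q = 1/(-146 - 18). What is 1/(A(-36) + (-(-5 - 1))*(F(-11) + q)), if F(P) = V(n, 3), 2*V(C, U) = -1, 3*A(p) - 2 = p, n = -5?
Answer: -246/3535 ≈ -0.069590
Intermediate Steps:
A(p) = 2/3 + p/3
q = -1/164 (q = 1/(-164) = -1/164 ≈ -0.0060976)
V(C, U) = -1/2 (V(C, U) = (1/2)*(-1) = -1/2)
F(P) = -1/2
1/(A(-36) + (-(-5 - 1))*(F(-11) + q)) = 1/((2/3 + (1/3)*(-36)) + (-(-5 - 1))*(-1/2 - 1/164)) = 1/((2/3 - 12) - 1*(-6)*(-83/164)) = 1/(-34/3 + 6*(-83/164)) = 1/(-34/3 - 249/82) = 1/(-3535/246) = -246/3535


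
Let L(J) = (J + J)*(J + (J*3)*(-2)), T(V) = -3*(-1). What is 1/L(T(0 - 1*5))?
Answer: -1/90 ≈ -0.011111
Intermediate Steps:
T(V) = 3
L(J) = -10*J² (L(J) = (2*J)*(J + (3*J)*(-2)) = (2*J)*(J - 6*J) = (2*J)*(-5*J) = -10*J²)
1/L(T(0 - 1*5)) = 1/(-10*3²) = 1/(-10*9) = 1/(-90) = -1/90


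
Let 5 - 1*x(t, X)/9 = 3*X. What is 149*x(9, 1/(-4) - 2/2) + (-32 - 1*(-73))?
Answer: 47099/4 ≈ 11775.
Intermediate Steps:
x(t, X) = 45 - 27*X
149*x(9, 1/(-4) - 2/2) + (-32 - 1*(-73)) = 149*(45 - 27*(1/(-4) - 2/2)) + (-32 - 1*(-73)) = 149*(45 - 27*(1*(-¼) - 2*½)) + (-32 + 73) = 149*(45 - 27*(-¼ - 1)) + 41 = 149*(45 - 27*(-5/4)) + 41 = 149*(45 + 135/4) + 41 = 149*(315/4) + 41 = 46935/4 + 41 = 47099/4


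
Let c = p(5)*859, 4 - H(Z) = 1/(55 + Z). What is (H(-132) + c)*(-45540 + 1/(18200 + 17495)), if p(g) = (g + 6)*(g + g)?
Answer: -11827567371985661/2748515 ≈ -4.3033e+9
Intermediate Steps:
p(g) = 2*g*(6 + g) (p(g) = (6 + g)*(2*g) = 2*g*(6 + g))
H(Z) = 4 - 1/(55 + Z)
c = 94490 (c = (2*5*(6 + 5))*859 = (2*5*11)*859 = 110*859 = 94490)
(H(-132) + c)*(-45540 + 1/(18200 + 17495)) = ((219 + 4*(-132))/(55 - 132) + 94490)*(-45540 + 1/(18200 + 17495)) = ((219 - 528)/(-77) + 94490)*(-45540 + 1/35695) = (-1/77*(-309) + 94490)*(-45540 + 1/35695) = (309/77 + 94490)*(-1625550299/35695) = (7276039/77)*(-1625550299/35695) = -11827567371985661/2748515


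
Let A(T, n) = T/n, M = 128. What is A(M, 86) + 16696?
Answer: 717992/43 ≈ 16698.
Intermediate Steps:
A(M, 86) + 16696 = 128/86 + 16696 = 128*(1/86) + 16696 = 64/43 + 16696 = 717992/43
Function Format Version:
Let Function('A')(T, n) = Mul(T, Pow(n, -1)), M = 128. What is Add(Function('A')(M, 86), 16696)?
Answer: Rational(717992, 43) ≈ 16698.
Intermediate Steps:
Add(Function('A')(M, 86), 16696) = Add(Mul(128, Pow(86, -1)), 16696) = Add(Mul(128, Rational(1, 86)), 16696) = Add(Rational(64, 43), 16696) = Rational(717992, 43)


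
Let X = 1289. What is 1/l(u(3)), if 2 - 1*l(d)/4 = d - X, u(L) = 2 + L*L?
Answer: 1/5120 ≈ 0.00019531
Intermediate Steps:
u(L) = 2 + L²
l(d) = 5164 - 4*d (l(d) = 8 - 4*(d - 1*1289) = 8 - 4*(d - 1289) = 8 - 4*(-1289 + d) = 8 + (5156 - 4*d) = 5164 - 4*d)
1/l(u(3)) = 1/(5164 - 4*(2 + 3²)) = 1/(5164 - 4*(2 + 9)) = 1/(5164 - 4*11) = 1/(5164 - 44) = 1/5120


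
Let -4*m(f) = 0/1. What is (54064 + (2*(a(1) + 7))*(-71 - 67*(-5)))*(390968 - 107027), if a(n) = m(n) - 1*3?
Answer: 15950669616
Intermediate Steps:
m(f) = 0 (m(f) = -0/1 = -0 = -1/4*0 = 0)
a(n) = -3 (a(n) = 0 - 1*3 = 0 - 3 = -3)
(54064 + (2*(a(1) + 7))*(-71 - 67*(-5)))*(390968 - 107027) = (54064 + (2*(-3 + 7))*(-71 - 67*(-5)))*(390968 - 107027) = (54064 + (2*4)*(-71 + 335))*283941 = (54064 + 8*264)*283941 = (54064 + 2112)*283941 = 56176*283941 = 15950669616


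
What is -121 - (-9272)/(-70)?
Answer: -8871/35 ≈ -253.46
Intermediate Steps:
-121 - (-9272)/(-70) = -121 - (-9272)*(-1)/70 = -121 - 61*76/35 = -121 - 4636/35 = -8871/35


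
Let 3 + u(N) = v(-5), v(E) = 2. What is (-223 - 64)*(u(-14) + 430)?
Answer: -123123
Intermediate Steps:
u(N) = -1 (u(N) = -3 + 2 = -1)
(-223 - 64)*(u(-14) + 430) = (-223 - 64)*(-1 + 430) = -287*429 = -123123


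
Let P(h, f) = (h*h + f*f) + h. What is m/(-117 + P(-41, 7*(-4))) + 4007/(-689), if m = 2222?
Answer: -7713191/1589523 ≈ -4.8525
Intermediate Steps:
P(h, f) = h + f**2 + h**2 (P(h, f) = (h**2 + f**2) + h = (f**2 + h**2) + h = h + f**2 + h**2)
m/(-117 + P(-41, 7*(-4))) + 4007/(-689) = 2222/(-117 + (-41 + (7*(-4))**2 + (-41)**2)) + 4007/(-689) = 2222/(-117 + (-41 + (-28)**2 + 1681)) + 4007*(-1/689) = 2222/(-117 + (-41 + 784 + 1681)) - 4007/689 = 2222/(-117 + 2424) - 4007/689 = 2222/2307 - 4007/689 = -7713191/1589523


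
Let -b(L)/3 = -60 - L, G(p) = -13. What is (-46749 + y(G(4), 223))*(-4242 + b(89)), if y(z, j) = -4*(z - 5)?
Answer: 177139215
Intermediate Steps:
y(z, j) = 20 - 4*z (y(z, j) = -4*(-5 + z) = 20 - 4*z)
b(L) = 180 + 3*L (b(L) = -3*(-60 - L) = 180 + 3*L)
(-46749 + y(G(4), 223))*(-4242 + b(89)) = (-46749 + (20 - 4*(-13)))*(-4242 + (180 + 3*89)) = (-46749 + (20 + 52))*(-4242 + (180 + 267)) = (-46749 + 72)*(-4242 + 447) = -46677*(-3795) = 177139215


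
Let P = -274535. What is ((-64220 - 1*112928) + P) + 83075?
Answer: -368608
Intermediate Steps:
((-64220 - 1*112928) + P) + 83075 = ((-64220 - 1*112928) - 274535) + 83075 = ((-64220 - 112928) - 274535) + 83075 = (-177148 - 274535) + 83075 = -451683 + 83075 = -368608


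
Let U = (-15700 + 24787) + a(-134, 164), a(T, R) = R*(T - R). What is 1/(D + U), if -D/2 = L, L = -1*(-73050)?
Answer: -1/185885 ≈ -5.3797e-6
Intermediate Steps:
L = 73050
D = -146100 (D = -2*73050 = -146100)
U = -39785 (U = (-15700 + 24787) + 164*(-134 - 1*164) = 9087 + 164*(-134 - 164) = 9087 + 164*(-298) = 9087 - 48872 = -39785)
1/(D + U) = 1/(-146100 - 39785) = 1/(-185885) = -1/185885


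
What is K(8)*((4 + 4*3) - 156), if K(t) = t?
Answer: -1120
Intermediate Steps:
K(8)*((4 + 4*3) - 156) = 8*((4 + 4*3) - 156) = 8*((4 + 12) - 156) = 8*(16 - 156) = 8*(-140) = -1120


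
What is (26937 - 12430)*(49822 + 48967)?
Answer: 1433132023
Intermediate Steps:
(26937 - 12430)*(49822 + 48967) = 14507*98789 = 1433132023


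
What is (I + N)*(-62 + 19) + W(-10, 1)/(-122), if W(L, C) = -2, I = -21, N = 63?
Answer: -110165/61 ≈ -1806.0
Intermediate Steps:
(I + N)*(-62 + 19) + W(-10, 1)/(-122) = (-21 + 63)*(-62 + 19) - 2/(-122) = 42*(-43) - 2*(-1/122) = -1806 + 1/61 = -110165/61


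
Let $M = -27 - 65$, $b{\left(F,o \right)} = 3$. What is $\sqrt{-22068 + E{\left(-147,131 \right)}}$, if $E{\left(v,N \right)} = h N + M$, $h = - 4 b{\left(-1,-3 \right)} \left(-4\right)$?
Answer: $16 i \sqrt{62} \approx 125.98 i$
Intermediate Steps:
$M = -92$ ($M = -27 - 65 = -92$)
$h = 48$ ($h = \left(-4\right) 3 \left(-4\right) = \left(-12\right) \left(-4\right) = 48$)
$E{\left(v,N \right)} = -92 + 48 N$ ($E{\left(v,N \right)} = 48 N - 92 = -92 + 48 N$)
$\sqrt{-22068 + E{\left(-147,131 \right)}} = \sqrt{-22068 + \left(-92 + 48 \cdot 131\right)} = \sqrt{-22068 + \left(-92 + 6288\right)} = \sqrt{-22068 + 6196} = \sqrt{-15872} = 16 i \sqrt{62}$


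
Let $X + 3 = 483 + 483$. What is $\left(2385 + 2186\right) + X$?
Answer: $5534$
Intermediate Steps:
$X = 963$ ($X = -3 + \left(483 + 483\right) = -3 + 966 = 963$)
$\left(2385 + 2186\right) + X = \left(2385 + 2186\right) + 963 = 4571 + 963 = 5534$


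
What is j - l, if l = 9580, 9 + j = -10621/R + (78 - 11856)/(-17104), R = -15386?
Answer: -630774730231/65790536 ≈ -9587.6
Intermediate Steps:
j = -501395351/65790536 (j = -9 + (-10621/(-15386) + (78 - 11856)/(-17104)) = -9 + (-10621*(-1/15386) - 11778*(-1/17104)) = -9 + (10621/15386 + 5889/8552) = -9 + 90719473/65790536 = -501395351/65790536 ≈ -7.6211)
j - l = -501395351/65790536 - 1*9580 = -501395351/65790536 - 9580 = -630774730231/65790536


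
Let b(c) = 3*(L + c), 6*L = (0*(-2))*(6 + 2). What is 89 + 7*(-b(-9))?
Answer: 278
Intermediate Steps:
L = 0 (L = ((0*(-2))*(6 + 2))/6 = (0*8)/6 = (⅙)*0 = 0)
b(c) = 3*c (b(c) = 3*(0 + c) = 3*c)
89 + 7*(-b(-9)) = 89 + 7*(-3*(-9)) = 89 + 7*(-1*(-27)) = 89 + 7*27 = 89 + 189 = 278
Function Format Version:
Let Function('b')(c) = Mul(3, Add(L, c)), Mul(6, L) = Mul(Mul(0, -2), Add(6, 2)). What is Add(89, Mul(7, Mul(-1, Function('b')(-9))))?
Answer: 278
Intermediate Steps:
L = 0 (L = Mul(Rational(1, 6), Mul(Mul(0, -2), Add(6, 2))) = Mul(Rational(1, 6), Mul(0, 8)) = Mul(Rational(1, 6), 0) = 0)
Function('b')(c) = Mul(3, c) (Function('b')(c) = Mul(3, Add(0, c)) = Mul(3, c))
Add(89, Mul(7, Mul(-1, Function('b')(-9)))) = Add(89, Mul(7, Mul(-1, Mul(3, -9)))) = Add(89, Mul(7, Mul(-1, -27))) = Add(89, Mul(7, 27)) = Add(89, 189) = 278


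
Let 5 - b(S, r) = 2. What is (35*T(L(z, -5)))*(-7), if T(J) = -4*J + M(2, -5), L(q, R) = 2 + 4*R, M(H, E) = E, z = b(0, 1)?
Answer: -16415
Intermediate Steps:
b(S, r) = 3 (b(S, r) = 5 - 1*2 = 5 - 2 = 3)
z = 3
T(J) = -5 - 4*J (T(J) = -4*J - 5 = -5 - 4*J)
(35*T(L(z, -5)))*(-7) = (35*(-5 - 4*(2 + 4*(-5))))*(-7) = (35*(-5 - 4*(2 - 20)))*(-7) = (35*(-5 - 4*(-18)))*(-7) = (35*(-5 + 72))*(-7) = (35*67)*(-7) = 2345*(-7) = -16415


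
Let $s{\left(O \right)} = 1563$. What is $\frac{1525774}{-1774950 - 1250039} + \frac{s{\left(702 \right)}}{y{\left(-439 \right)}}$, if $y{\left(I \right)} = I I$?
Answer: $- \frac{289320633247}{582978905069} \approx -0.49628$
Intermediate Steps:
$y{\left(I \right)} = I^{2}$
$\frac{1525774}{-1774950 - 1250039} + \frac{s{\left(702 \right)}}{y{\left(-439 \right)}} = \frac{1525774}{-1774950 - 1250039} + \frac{1563}{\left(-439\right)^{2}} = \frac{1525774}{-3024989} + \frac{1563}{192721} = 1525774 \left(- \frac{1}{3024989}\right) + 1563 \cdot \frac{1}{192721} = - \frac{1525774}{3024989} + \frac{1563}{192721} = - \frac{289320633247}{582978905069}$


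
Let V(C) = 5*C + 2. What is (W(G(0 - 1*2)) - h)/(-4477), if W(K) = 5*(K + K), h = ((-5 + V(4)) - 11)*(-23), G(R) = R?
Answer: -118/4477 ≈ -0.026357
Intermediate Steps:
V(C) = 2 + 5*C
h = -138 (h = ((-5 + (2 + 5*4)) - 11)*(-23) = ((-5 + (2 + 20)) - 11)*(-23) = ((-5 + 22) - 11)*(-23) = (17 - 11)*(-23) = 6*(-23) = -138)
W(K) = 10*K (W(K) = 5*(2*K) = 10*K)
(W(G(0 - 1*2)) - h)/(-4477) = (10*(0 - 1*2) - 1*(-138))/(-4477) = (10*(0 - 2) + 138)*(-1/4477) = (10*(-2) + 138)*(-1/4477) = (-20 + 138)*(-1/4477) = 118*(-1/4477) = -118/4477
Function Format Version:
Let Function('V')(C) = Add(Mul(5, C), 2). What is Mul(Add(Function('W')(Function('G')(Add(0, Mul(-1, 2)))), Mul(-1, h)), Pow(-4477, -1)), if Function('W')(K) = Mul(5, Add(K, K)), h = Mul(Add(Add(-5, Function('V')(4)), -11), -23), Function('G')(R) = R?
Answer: Rational(-118, 4477) ≈ -0.026357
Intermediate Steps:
Function('V')(C) = Add(2, Mul(5, C))
h = -138 (h = Mul(Add(Add(-5, Add(2, Mul(5, 4))), -11), -23) = Mul(Add(Add(-5, Add(2, 20)), -11), -23) = Mul(Add(Add(-5, 22), -11), -23) = Mul(Add(17, -11), -23) = Mul(6, -23) = -138)
Function('W')(K) = Mul(10, K) (Function('W')(K) = Mul(5, Mul(2, K)) = Mul(10, K))
Mul(Add(Function('W')(Function('G')(Add(0, Mul(-1, 2)))), Mul(-1, h)), Pow(-4477, -1)) = Mul(Add(Mul(10, Add(0, Mul(-1, 2))), Mul(-1, -138)), Pow(-4477, -1)) = Mul(Add(Mul(10, Add(0, -2)), 138), Rational(-1, 4477)) = Mul(Add(Mul(10, -2), 138), Rational(-1, 4477)) = Mul(Add(-20, 138), Rational(-1, 4477)) = Mul(118, Rational(-1, 4477)) = Rational(-118, 4477)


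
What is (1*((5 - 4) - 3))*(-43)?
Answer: 86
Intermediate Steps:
(1*((5 - 4) - 3))*(-43) = (1*(1 - 3))*(-43) = (1*(-2))*(-43) = -2*(-43) = 86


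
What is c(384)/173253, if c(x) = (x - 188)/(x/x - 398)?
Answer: -196/68781441 ≈ -2.8496e-6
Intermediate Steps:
c(x) = 188/397 - x/397 (c(x) = (-188 + x)/(1 - 398) = (-188 + x)/(-397) = (-188 + x)*(-1/397) = 188/397 - x/397)
c(384)/173253 = (188/397 - 1/397*384)/173253 = (188/397 - 384/397)*(1/173253) = -196/397*1/173253 = -196/68781441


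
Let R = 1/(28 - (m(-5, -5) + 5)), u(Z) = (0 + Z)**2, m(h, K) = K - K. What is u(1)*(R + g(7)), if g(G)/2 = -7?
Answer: -321/23 ≈ -13.957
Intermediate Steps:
m(h, K) = 0
u(Z) = Z**2
g(G) = -14 (g(G) = 2*(-7) = -14)
R = 1/23 (R = 1/(28 - (0 + 5)) = 1/(28 - 1*5) = 1/(28 - 5) = 1/23 ≈ 0.043478)
u(1)*(R + g(7)) = 1**2*(1/23 - 14) = 1*(-321/23) = -321/23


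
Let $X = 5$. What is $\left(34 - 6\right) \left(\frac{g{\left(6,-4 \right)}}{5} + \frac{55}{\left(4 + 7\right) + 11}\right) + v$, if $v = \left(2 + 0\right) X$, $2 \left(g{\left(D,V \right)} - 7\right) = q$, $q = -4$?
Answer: $108$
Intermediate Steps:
$g{\left(D,V \right)} = 5$ ($g{\left(D,V \right)} = 7 + \frac{1}{2} \left(-4\right) = 7 - 2 = 5$)
$v = 10$ ($v = \left(2 + 0\right) 5 = 2 \cdot 5 = 10$)
$\left(34 - 6\right) \left(\frac{g{\left(6,-4 \right)}}{5} + \frac{55}{\left(4 + 7\right) + 11}\right) + v = \left(34 - 6\right) \left(\frac{5}{5} + \frac{55}{\left(4 + 7\right) + 11}\right) + 10 = \left(34 - 6\right) \left(5 \cdot \frac{1}{5} + \frac{55}{11 + 11}\right) + 10 = 28 \left(1 + \frac{55}{22}\right) + 10 = 28 \left(1 + 55 \cdot \frac{1}{22}\right) + 10 = 28 \left(1 + \frac{5}{2}\right) + 10 = 28 \cdot \frac{7}{2} + 10 = 98 + 10 = 108$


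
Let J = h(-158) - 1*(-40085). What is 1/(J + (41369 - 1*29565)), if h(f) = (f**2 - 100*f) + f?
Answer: 1/92495 ≈ 1.0811e-5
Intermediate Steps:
h(f) = f**2 - 99*f
J = 80691 (J = -158*(-99 - 158) - 1*(-40085) = -158*(-257) + 40085 = 40606 + 40085 = 80691)
1/(J + (41369 - 1*29565)) = 1/(80691 + (41369 - 1*29565)) = 1/(80691 + (41369 - 29565)) = 1/(80691 + 11804) = 1/92495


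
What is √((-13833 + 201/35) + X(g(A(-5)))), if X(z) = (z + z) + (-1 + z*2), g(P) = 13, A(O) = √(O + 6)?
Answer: I*√16875915/35 ≈ 117.37*I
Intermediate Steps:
A(O) = √(6 + O)
X(z) = -1 + 4*z (X(z) = 2*z + (-1 + 2*z) = -1 + 4*z)
√((-13833 + 201/35) + X(g(A(-5)))) = √((-13833 + 201/35) + (-1 + 4*13)) = √((-13833 + 201*(1/35)) + (-1 + 52)) = √((-13833 + 201/35) + 51) = √(-483954/35 + 51) = √(-482169/35) = I*√16875915/35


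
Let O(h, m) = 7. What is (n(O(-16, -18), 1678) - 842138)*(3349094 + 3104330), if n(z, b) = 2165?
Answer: -5420701917552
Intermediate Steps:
(n(O(-16, -18), 1678) - 842138)*(3349094 + 3104330) = (2165 - 842138)*(3349094 + 3104330) = -839973*6453424 = -5420701917552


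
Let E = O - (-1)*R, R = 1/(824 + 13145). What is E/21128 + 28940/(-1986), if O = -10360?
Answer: -232333613693/15424793304 ≈ -15.062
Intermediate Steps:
R = 1/13969 ≈ 7.1587e-5
E = -144718839/13969 (E = -10360 - (-1)/13969 = -10360 - 1*(-1/13969) = -10360 + 1/13969 = -144718839/13969 ≈ -10360.)
E/21128 + 28940/(-1986) = -144718839/13969/21128 + 28940/(-1986) = -144718839/13969*1/21128 + 28940*(-1/1986) = -7616781/15533528 - 14470/993 = -232333613693/15424793304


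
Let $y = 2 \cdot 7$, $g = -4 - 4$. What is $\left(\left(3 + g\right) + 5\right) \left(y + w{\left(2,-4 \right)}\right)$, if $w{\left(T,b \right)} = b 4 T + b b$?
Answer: $0$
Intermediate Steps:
$g = -8$
$y = 14$
$w{\left(T,b \right)} = b^{2} + 4 T b$ ($w{\left(T,b \right)} = 4 b T + b^{2} = 4 T b + b^{2} = b^{2} + 4 T b$)
$\left(\left(3 + g\right) + 5\right) \left(y + w{\left(2,-4 \right)}\right) = \left(\left(3 - 8\right) + 5\right) \left(14 - 4 \left(-4 + 4 \cdot 2\right)\right) = \left(-5 + 5\right) \left(14 - 4 \left(-4 + 8\right)\right) = 0 \left(14 - 16\right) = 0 \left(-2\right) = 0$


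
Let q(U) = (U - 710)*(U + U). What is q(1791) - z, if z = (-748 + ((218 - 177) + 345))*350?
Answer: 3998842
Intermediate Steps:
q(U) = 2*U*(-710 + U) (q(U) = (-710 + U)*(2*U) = 2*U*(-710 + U))
z = -126700 (z = (-748 + (41 + 345))*350 = (-748 + 386)*350 = -362*350 = -126700)
q(1791) - z = 2*1791*(-710 + 1791) - 1*(-126700) = 2*1791*1081 + 126700 = 3872142 + 126700 = 3998842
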